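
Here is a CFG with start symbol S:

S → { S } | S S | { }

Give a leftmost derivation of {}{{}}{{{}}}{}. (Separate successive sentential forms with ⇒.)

S ⇒ SS   [S → S S]
SS ⇒ SSS   [S → S S]
SSS ⇒ {}SS   [S → { }]
{}SS ⇒ {}{S}S   [S → { S }]
{}{S}S ⇒ {}{{}}S   [S → { }]
{}{{}}S ⇒ {}{{}}SS   [S → S S]
{}{{}}SS ⇒ {}{{}}{S}S   [S → { S }]
{}{{}}{S}S ⇒ {}{{}}{{S}}S   [S → { S }]
{}{{}}{{S}}S ⇒ {}{{}}{{{}}}S   [S → { }]
{}{{}}{{{}}}S ⇒ {}{{}}{{{}}}{}   [S → { }]

S ⇒ SS ⇒ SSS ⇒ {}SS ⇒ {}{S}S ⇒ {}{{}}S ⇒ {}{{}}SS ⇒ {}{{}}{S}S ⇒ {}{{}}{{S}}S ⇒ {}{{}}{{{}}}S ⇒ {}{{}}{{{}}}{}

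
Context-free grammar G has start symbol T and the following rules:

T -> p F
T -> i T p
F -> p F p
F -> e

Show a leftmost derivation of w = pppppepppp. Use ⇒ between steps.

T⇒pF⇒ppFp⇒pppFpp⇒ppppFppp⇒pppppFpppp⇒pppppepppp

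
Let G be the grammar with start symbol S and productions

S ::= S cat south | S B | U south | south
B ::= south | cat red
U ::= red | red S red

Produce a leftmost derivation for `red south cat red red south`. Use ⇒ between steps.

S ⇒ U south   [S ::= U south]
U south ⇒ red S red south   [U ::= red S red]
red S red south ⇒ red S B red south   [S ::= S B]
red S B red south ⇒ red south B red south   [S ::= south]
red south B red south ⇒ red south cat red red south   [B ::= cat red]

S ⇒ U south ⇒ red S red south ⇒ red S B red south ⇒ red south B red south ⇒ red south cat red red south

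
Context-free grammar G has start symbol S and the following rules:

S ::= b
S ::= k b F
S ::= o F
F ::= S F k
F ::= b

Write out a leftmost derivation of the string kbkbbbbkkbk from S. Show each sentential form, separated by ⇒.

S ⇒ kbF ⇒ kbSFk ⇒ kbkbFFk ⇒ kbkbSFkFk ⇒ kbkbbFkFk ⇒ kbkbbSFkkFk ⇒ kbkbbbFkkFk ⇒ kbkbbbbkkFk ⇒ kbkbbbbkkbk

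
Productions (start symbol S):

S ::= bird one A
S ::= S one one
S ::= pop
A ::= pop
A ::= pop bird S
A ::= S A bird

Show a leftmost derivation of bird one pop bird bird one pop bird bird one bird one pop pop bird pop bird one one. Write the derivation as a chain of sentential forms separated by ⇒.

S ⇒ bird one A ⇒ bird one pop bird S ⇒ bird one pop bird S one one ⇒ bird one pop bird bird one A one one ⇒ bird one pop bird bird one pop bird S one one ⇒ bird one pop bird bird one pop bird bird one A one one ⇒ bird one pop bird bird one pop bird bird one S A bird one one ⇒ bird one pop bird bird one pop bird bird one bird one A A bird one one ⇒ bird one pop bird bird one pop bird bird one bird one S A bird A bird one one ⇒ bird one pop bird bird one pop bird bird one bird one pop A bird A bird one one ⇒ bird one pop bird bird one pop bird bird one bird one pop pop bird A bird one one ⇒ bird one pop bird bird one pop bird bird one bird one pop pop bird pop bird one one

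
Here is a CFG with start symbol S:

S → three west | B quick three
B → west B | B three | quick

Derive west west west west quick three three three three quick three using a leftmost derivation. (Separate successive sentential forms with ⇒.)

S ⇒ B quick three ⇒ B three quick three ⇒ B three three quick three ⇒ west B three three quick three ⇒ west west B three three quick three ⇒ west west west B three three quick three ⇒ west west west B three three three quick three ⇒ west west west west B three three three quick three ⇒ west west west west B three three three three quick three ⇒ west west west west quick three three three three quick three

S ⇒ B quick three   [S → B quick three]
B quick three ⇒ B three quick three   [B → B three]
B three quick three ⇒ B three three quick three   [B → B three]
B three three quick three ⇒ west B three three quick three   [B → west B]
west B three three quick three ⇒ west west B three three quick three   [B → west B]
west west B three three quick three ⇒ west west west B three three quick three   [B → west B]
west west west B three three quick three ⇒ west west west B three three three quick three   [B → B three]
west west west B three three three quick three ⇒ west west west west B three three three quick three   [B → west B]
west west west west B three three three quick three ⇒ west west west west B three three three three quick three   [B → B three]
west west west west B three three three three quick three ⇒ west west west west quick three three three three quick three   [B → quick]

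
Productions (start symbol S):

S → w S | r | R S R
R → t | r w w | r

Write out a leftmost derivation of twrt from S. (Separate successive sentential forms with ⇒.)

S ⇒ RSR   [S → R S R]
RSR ⇒ tSR   [R → t]
tSR ⇒ twSR   [S → w S]
twSR ⇒ twrR   [S → r]
twrR ⇒ twrt   [R → t]

S ⇒ RSR ⇒ tSR ⇒ twSR ⇒ twrR ⇒ twrt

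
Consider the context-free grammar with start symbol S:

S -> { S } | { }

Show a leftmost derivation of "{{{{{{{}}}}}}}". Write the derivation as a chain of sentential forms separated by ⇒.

S ⇒ {S}   [S -> { S }]
{S} ⇒ {{S}}   [S -> { S }]
{{S}} ⇒ {{{S}}}   [S -> { S }]
{{{S}}} ⇒ {{{{S}}}}   [S -> { S }]
{{{{S}}}} ⇒ {{{{{S}}}}}   [S -> { S }]
{{{{{S}}}}} ⇒ {{{{{{S}}}}}}   [S -> { S }]
{{{{{{S}}}}}} ⇒ {{{{{{{}}}}}}}   [S -> { }]

S ⇒ {S} ⇒ {{S}} ⇒ {{{S}}} ⇒ {{{{S}}}} ⇒ {{{{{S}}}}} ⇒ {{{{{{S}}}}}} ⇒ {{{{{{{}}}}}}}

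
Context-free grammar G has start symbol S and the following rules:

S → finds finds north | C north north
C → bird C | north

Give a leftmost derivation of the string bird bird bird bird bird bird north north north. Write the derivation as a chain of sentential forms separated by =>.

S => C north north => bird C north north => bird bird C north north => bird bird bird C north north => bird bird bird bird C north north => bird bird bird bird bird C north north => bird bird bird bird bird bird C north north => bird bird bird bird bird bird north north north

S => C north north   [S → C north north]
C north north => bird C north north   [C → bird C]
bird C north north => bird bird C north north   [C → bird C]
bird bird C north north => bird bird bird C north north   [C → bird C]
bird bird bird C north north => bird bird bird bird C north north   [C → bird C]
bird bird bird bird C north north => bird bird bird bird bird C north north   [C → bird C]
bird bird bird bird bird C north north => bird bird bird bird bird bird C north north   [C → bird C]
bird bird bird bird bird bird C north north => bird bird bird bird bird bird north north north   [C → north]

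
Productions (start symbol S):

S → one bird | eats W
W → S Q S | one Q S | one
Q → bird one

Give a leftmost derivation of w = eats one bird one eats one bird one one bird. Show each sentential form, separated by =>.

S => eats W => eats one Q S => eats one bird one S => eats one bird one eats W => eats one bird one eats one Q S => eats one bird one eats one bird one S => eats one bird one eats one bird one one bird

S => eats W   [S → eats W]
eats W => eats one Q S   [W → one Q S]
eats one Q S => eats one bird one S   [Q → bird one]
eats one bird one S => eats one bird one eats W   [S → eats W]
eats one bird one eats W => eats one bird one eats one Q S   [W → one Q S]
eats one bird one eats one Q S => eats one bird one eats one bird one S   [Q → bird one]
eats one bird one eats one bird one S => eats one bird one eats one bird one one bird   [S → one bird]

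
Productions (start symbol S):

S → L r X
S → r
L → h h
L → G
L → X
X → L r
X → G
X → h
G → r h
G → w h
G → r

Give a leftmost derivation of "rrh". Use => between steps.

S => LrX   [S → L r X]
LrX => XrX   [L → X]
XrX => GrX   [X → G]
GrX => rrX   [G → r]
rrX => rrh   [X → h]

S=>LrX=>XrX=>GrX=>rrX=>rrh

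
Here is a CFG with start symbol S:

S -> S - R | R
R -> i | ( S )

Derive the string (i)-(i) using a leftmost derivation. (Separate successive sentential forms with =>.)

S => S-R   [S -> S - R]
S-R => R-R   [S -> R]
R-R => (S)-R   [R -> ( S )]
(S)-R => (R)-R   [S -> R]
(R)-R => (i)-R   [R -> i]
(i)-R => (i)-(S)   [R -> ( S )]
(i)-(S) => (i)-(R)   [S -> R]
(i)-(R) => (i)-(i)   [R -> i]

S => S-R => R-R => (S)-R => (R)-R => (i)-R => (i)-(S) => (i)-(R) => (i)-(i)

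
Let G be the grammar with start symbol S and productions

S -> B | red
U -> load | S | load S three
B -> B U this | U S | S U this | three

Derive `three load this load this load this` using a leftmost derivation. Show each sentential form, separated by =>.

S => B => S U this => B U this => B U this U this => B U this U this U this => three U this U this U this => three load this U this U this => three load this load this U this => three load this load this load this

S => B   [S -> B]
B => S U this   [B -> S U this]
S U this => B U this   [S -> B]
B U this => B U this U this   [B -> B U this]
B U this U this => B U this U this U this   [B -> B U this]
B U this U this U this => three U this U this U this   [B -> three]
three U this U this U this => three load this U this U this   [U -> load]
three load this U this U this => three load this load this U this   [U -> load]
three load this load this U this => three load this load this load this   [U -> load]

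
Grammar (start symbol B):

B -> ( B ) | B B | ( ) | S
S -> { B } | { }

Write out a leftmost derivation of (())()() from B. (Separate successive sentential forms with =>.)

B => BB => BBB => (B)BB => (())BB => (())()B => (())()()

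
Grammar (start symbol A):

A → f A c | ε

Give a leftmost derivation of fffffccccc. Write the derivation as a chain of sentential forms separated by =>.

A => fAc => ffAcc => fffAccc => ffffAcccc => fffffAccccc => fffffccccc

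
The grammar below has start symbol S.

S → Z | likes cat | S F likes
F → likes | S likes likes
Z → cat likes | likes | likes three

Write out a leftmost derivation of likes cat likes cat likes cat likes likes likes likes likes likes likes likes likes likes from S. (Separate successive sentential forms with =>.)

S => S F likes => likes cat F likes => likes cat S likes likes likes => likes cat S F likes likes likes likes => likes cat S F likes F likes likes likes likes => likes cat likes cat F likes F likes likes likes likes => likes cat likes cat S likes likes likes F likes likes likes likes => likes cat likes cat likes cat likes likes likes F likes likes likes likes => likes cat likes cat likes cat likes likes likes S likes likes likes likes likes likes => likes cat likes cat likes cat likes likes likes Z likes likes likes likes likes likes => likes cat likes cat likes cat likes likes likes likes likes likes likes likes likes likes

S => S F likes   [S → S F likes]
S F likes => likes cat F likes   [S → likes cat]
likes cat F likes => likes cat S likes likes likes   [F → S likes likes]
likes cat S likes likes likes => likes cat S F likes likes likes likes   [S → S F likes]
likes cat S F likes likes likes likes => likes cat S F likes F likes likes likes likes   [S → S F likes]
likes cat S F likes F likes likes likes likes => likes cat likes cat F likes F likes likes likes likes   [S → likes cat]
likes cat likes cat F likes F likes likes likes likes => likes cat likes cat S likes likes likes F likes likes likes likes   [F → S likes likes]
likes cat likes cat S likes likes likes F likes likes likes likes => likes cat likes cat likes cat likes likes likes F likes likes likes likes   [S → likes cat]
likes cat likes cat likes cat likes likes likes F likes likes likes likes => likes cat likes cat likes cat likes likes likes S likes likes likes likes likes likes   [F → S likes likes]
likes cat likes cat likes cat likes likes likes S likes likes likes likes likes likes => likes cat likes cat likes cat likes likes likes Z likes likes likes likes likes likes   [S → Z]
likes cat likes cat likes cat likes likes likes Z likes likes likes likes likes likes => likes cat likes cat likes cat likes likes likes likes likes likes likes likes likes likes   [Z → likes]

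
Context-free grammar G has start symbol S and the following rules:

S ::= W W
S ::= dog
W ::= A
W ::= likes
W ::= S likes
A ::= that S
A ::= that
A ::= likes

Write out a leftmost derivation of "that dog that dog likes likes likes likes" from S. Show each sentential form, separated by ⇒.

S ⇒ W W ⇒ A W ⇒ that S W ⇒ that dog W ⇒ that dog A ⇒ that dog that S ⇒ that dog that W W ⇒ that dog that S likes W ⇒ that dog that W W likes W ⇒ that dog that S likes W likes W ⇒ that dog that dog likes W likes W ⇒ that dog that dog likes A likes W ⇒ that dog that dog likes likes likes W ⇒ that dog that dog likes likes likes likes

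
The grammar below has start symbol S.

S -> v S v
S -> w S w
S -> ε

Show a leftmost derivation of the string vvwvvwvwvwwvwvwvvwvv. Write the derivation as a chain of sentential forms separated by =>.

S => vSv   [S -> v S v]
vSv => vvSvv   [S -> v S v]
vvSvv => vvwSwvv   [S -> w S w]
vvwSwvv => vvwvSvwvv   [S -> v S v]
vvwvSvwvv => vvwvvSvvwvv   [S -> v S v]
vvwvvSvvwvv => vvwvvwSwvvwvv   [S -> w S w]
vvwvvwSwvvwvv => vvwvvwvSvwvvwvv   [S -> v S v]
vvwvvwvSvwvvwvv => vvwvvwvwSwvwvvwvv   [S -> w S w]
vvwvvwvwSwvwvvwvv => vvwvvwvwvSvwvwvvwvv   [S -> v S v]
vvwvvwvwvSvwvwvvwvv => vvwvvwvwvwSwvwvwvvwvv   [S -> w S w]
vvwvvwvwvwSwvwvwvvwvv => vvwvvwvwvwwvwvwvvwvv   [S -> ε]

S=>vSv=>vvSvv=>vvwSwvv=>vvwvSvwvv=>vvwvvSvvwvv=>vvwvvwSwvvwvv=>vvwvvwvSvwvvwvv=>vvwvvwvwSwvwvvwvv=>vvwvvwvwvSvwvwvvwvv=>vvwvvwvwvwSwvwvwvvwvv=>vvwvvwvwvwwvwvwvvwvv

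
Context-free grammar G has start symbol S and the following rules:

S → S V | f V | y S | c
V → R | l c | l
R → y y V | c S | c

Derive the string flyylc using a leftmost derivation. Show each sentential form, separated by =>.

S => SV => fVV => flV => flR => flyyV => flyylc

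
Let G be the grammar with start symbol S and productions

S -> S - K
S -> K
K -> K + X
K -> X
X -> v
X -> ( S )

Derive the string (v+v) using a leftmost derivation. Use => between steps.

S => K   [S -> K]
K => X   [K -> X]
X => (S)   [X -> ( S )]
(S) => (K)   [S -> K]
(K) => (K+X)   [K -> K + X]
(K+X) => (X+X)   [K -> X]
(X+X) => (v+X)   [X -> v]
(v+X) => (v+v)   [X -> v]

S=>K=>X=>(S)=>(K)=>(K+X)=>(X+X)=>(v+X)=>(v+v)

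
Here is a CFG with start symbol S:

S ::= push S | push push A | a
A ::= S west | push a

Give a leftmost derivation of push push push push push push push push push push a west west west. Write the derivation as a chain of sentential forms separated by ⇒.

S ⇒ push push A   [S ::= push push A]
push push A ⇒ push push S west   [A ::= S west]
push push S west ⇒ push push push push A west   [S ::= push push A]
push push push push A west ⇒ push push push push S west west   [A ::= S west]
push push push push S west west ⇒ push push push push push S west west   [S ::= push S]
push push push push push S west west ⇒ push push push push push push push A west west   [S ::= push push A]
push push push push push push push A west west ⇒ push push push push push push push S west west west   [A ::= S west]
push push push push push push push S west west west ⇒ push push push push push push push push push A west west west   [S ::= push push A]
push push push push push push push push push A west west west ⇒ push push push push push push push push push push a west west west   [A ::= push a]

S ⇒ push push A ⇒ push push S west ⇒ push push push push A west ⇒ push push push push S west west ⇒ push push push push push S west west ⇒ push push push push push push push A west west ⇒ push push push push push push push S west west west ⇒ push push push push push push push push push A west west west ⇒ push push push push push push push push push push a west west west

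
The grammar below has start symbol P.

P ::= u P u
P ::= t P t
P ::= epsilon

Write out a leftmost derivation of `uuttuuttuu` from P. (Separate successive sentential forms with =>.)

P => uPu   [P ::= u P u]
uPu => uuPuu   [P ::= u P u]
uuPuu => uutPtuu   [P ::= t P t]
uutPtuu => uuttPttuu   [P ::= t P t]
uuttPttuu => uuttuPuttuu   [P ::= u P u]
uuttuPuttuu => uuttuuttuu   [P ::= epsilon]

P => uPu => uuPuu => uutPtuu => uuttPttuu => uuttuPuttuu => uuttuuttuu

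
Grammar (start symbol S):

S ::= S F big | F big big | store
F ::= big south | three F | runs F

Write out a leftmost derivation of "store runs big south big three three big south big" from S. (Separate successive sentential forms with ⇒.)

S ⇒ S F big ⇒ S F big F big ⇒ store F big F big ⇒ store runs F big F big ⇒ store runs big south big F big ⇒ store runs big south big three F big ⇒ store runs big south big three three F big ⇒ store runs big south big three three big south big

S ⇒ S F big   [S ::= S F big]
S F big ⇒ S F big F big   [S ::= S F big]
S F big F big ⇒ store F big F big   [S ::= store]
store F big F big ⇒ store runs F big F big   [F ::= runs F]
store runs F big F big ⇒ store runs big south big F big   [F ::= big south]
store runs big south big F big ⇒ store runs big south big three F big   [F ::= three F]
store runs big south big three F big ⇒ store runs big south big three three F big   [F ::= three F]
store runs big south big three three F big ⇒ store runs big south big three three big south big   [F ::= big south]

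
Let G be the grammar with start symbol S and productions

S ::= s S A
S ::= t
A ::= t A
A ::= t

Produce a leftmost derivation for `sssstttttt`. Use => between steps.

S => sSA   [S ::= s S A]
sSA => ssSAA   [S ::= s S A]
ssSAA => sssSAAA   [S ::= s S A]
sssSAAA => ssssSAAAA   [S ::= s S A]
ssssSAAAA => sssstAAAA   [S ::= t]
sssstAAAA => ssssttAAAA   [A ::= t A]
ssssttAAAA => sssstttAAA   [A ::= t]
sssstttAAA => ssssttttAA   [A ::= t]
ssssttttAA => sssstttttA   [A ::= t]
sssstttttA => sssstttttt   [A ::= t]

S=>sSA=>ssSAA=>sssSAAA=>ssssSAAAA=>sssstAAAA=>ssssttAAAA=>sssstttAAA=>ssssttttAA=>sssstttttA=>sssstttttt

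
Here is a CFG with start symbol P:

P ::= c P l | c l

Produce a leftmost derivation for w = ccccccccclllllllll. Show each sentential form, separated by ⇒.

P⇒cPl⇒ccPll⇒cccPlll⇒ccccPllll⇒cccccPlllll⇒ccccccPllllll⇒cccccccPlllllll⇒ccccccccPllllllll⇒ccccccccclllllllll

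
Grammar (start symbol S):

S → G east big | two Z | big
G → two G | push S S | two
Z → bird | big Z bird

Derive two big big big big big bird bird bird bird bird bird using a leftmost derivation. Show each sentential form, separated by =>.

S => two Z   [S → two Z]
two Z => two big Z bird   [Z → big Z bird]
two big Z bird => two big big Z bird bird   [Z → big Z bird]
two big big Z bird bird => two big big big Z bird bird bird   [Z → big Z bird]
two big big big Z bird bird bird => two big big big big Z bird bird bird bird   [Z → big Z bird]
two big big big big Z bird bird bird bird => two big big big big big Z bird bird bird bird bird   [Z → big Z bird]
two big big big big big Z bird bird bird bird bird => two big big big big big bird bird bird bird bird bird   [Z → bird]

S => two Z => two big Z bird => two big big Z bird bird => two big big big Z bird bird bird => two big big big big Z bird bird bird bird => two big big big big big Z bird bird bird bird bird => two big big big big big bird bird bird bird bird bird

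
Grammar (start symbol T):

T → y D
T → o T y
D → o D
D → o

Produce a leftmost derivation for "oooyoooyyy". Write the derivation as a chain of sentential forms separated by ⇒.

T ⇒ oTy   [T → o T y]
oTy ⇒ ooTyy   [T → o T y]
ooTyy ⇒ oooTyyy   [T → o T y]
oooTyyy ⇒ oooyDyyy   [T → y D]
oooyDyyy ⇒ oooyoDyyy   [D → o D]
oooyoDyyy ⇒ oooyooDyyy   [D → o D]
oooyooDyyy ⇒ oooyoooyyy   [D → o]

T ⇒ oTy ⇒ ooTyy ⇒ oooTyyy ⇒ oooyDyyy ⇒ oooyoDyyy ⇒ oooyooDyyy ⇒ oooyoooyyy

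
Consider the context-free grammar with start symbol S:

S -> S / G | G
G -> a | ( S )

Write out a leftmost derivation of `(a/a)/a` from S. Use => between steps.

S => S/G => G/G => (S)/G => (S/G)/G => (G/G)/G => (a/G)/G => (a/a)/G => (a/a)/a

S => S/G   [S -> S / G]
S/G => G/G   [S -> G]
G/G => (S)/G   [G -> ( S )]
(S)/G => (S/G)/G   [S -> S / G]
(S/G)/G => (G/G)/G   [S -> G]
(G/G)/G => (a/G)/G   [G -> a]
(a/G)/G => (a/a)/G   [G -> a]
(a/a)/G => (a/a)/a   [G -> a]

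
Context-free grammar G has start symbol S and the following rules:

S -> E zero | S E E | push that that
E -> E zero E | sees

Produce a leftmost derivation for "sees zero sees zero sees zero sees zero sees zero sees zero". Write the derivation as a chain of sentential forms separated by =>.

S => E zero => E zero E zero => E zero E zero E zero => E zero E zero E zero E zero => E zero E zero E zero E zero E zero => sees zero E zero E zero E zero E zero => sees zero E zero E zero E zero E zero E zero => sees zero sees zero E zero E zero E zero E zero => sees zero sees zero sees zero E zero E zero E zero => sees zero sees zero sees zero sees zero E zero E zero => sees zero sees zero sees zero sees zero sees zero E zero => sees zero sees zero sees zero sees zero sees zero sees zero

S => E zero   [S -> E zero]
E zero => E zero E zero   [E -> E zero E]
E zero E zero => E zero E zero E zero   [E -> E zero E]
E zero E zero E zero => E zero E zero E zero E zero   [E -> E zero E]
E zero E zero E zero E zero => E zero E zero E zero E zero E zero   [E -> E zero E]
E zero E zero E zero E zero E zero => sees zero E zero E zero E zero E zero   [E -> sees]
sees zero E zero E zero E zero E zero => sees zero E zero E zero E zero E zero E zero   [E -> E zero E]
sees zero E zero E zero E zero E zero E zero => sees zero sees zero E zero E zero E zero E zero   [E -> sees]
sees zero sees zero E zero E zero E zero E zero => sees zero sees zero sees zero E zero E zero E zero   [E -> sees]
sees zero sees zero sees zero E zero E zero E zero => sees zero sees zero sees zero sees zero E zero E zero   [E -> sees]
sees zero sees zero sees zero sees zero E zero E zero => sees zero sees zero sees zero sees zero sees zero E zero   [E -> sees]
sees zero sees zero sees zero sees zero sees zero E zero => sees zero sees zero sees zero sees zero sees zero sees zero   [E -> sees]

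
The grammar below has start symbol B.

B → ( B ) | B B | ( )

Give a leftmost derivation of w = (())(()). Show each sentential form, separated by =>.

B=>BB=>(B)B=>(())B=>(())(B)=>(())(())

B => BB   [B → B B]
BB => (B)B   [B → ( B )]
(B)B => (())B   [B → ( )]
(())B => (())(B)   [B → ( B )]
(())(B) => (())(())   [B → ( )]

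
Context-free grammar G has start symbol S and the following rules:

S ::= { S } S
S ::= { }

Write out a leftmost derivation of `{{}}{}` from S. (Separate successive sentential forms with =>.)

S => {S}S   [S ::= { S } S]
{S}S => {{}}S   [S ::= { }]
{{}}S => {{}}{}   [S ::= { }]

S=>{S}S=>{{}}S=>{{}}{}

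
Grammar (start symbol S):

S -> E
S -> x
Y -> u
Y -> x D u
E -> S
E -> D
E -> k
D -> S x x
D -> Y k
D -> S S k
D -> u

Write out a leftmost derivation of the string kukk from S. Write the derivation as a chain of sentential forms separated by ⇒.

S ⇒ E ⇒ D ⇒ SSk ⇒ ESk ⇒ kSk ⇒ kEk ⇒ kDk ⇒ kYkk ⇒ kukk

S ⇒ E   [S -> E]
E ⇒ D   [E -> D]
D ⇒ SSk   [D -> S S k]
SSk ⇒ ESk   [S -> E]
ESk ⇒ kSk   [E -> k]
kSk ⇒ kEk   [S -> E]
kEk ⇒ kDk   [E -> D]
kDk ⇒ kYkk   [D -> Y k]
kYkk ⇒ kukk   [Y -> u]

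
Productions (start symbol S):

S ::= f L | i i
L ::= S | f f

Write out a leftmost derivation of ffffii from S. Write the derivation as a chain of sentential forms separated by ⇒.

S ⇒ fL   [S ::= f L]
fL ⇒ fS   [L ::= S]
fS ⇒ ffL   [S ::= f L]
ffL ⇒ ffS   [L ::= S]
ffS ⇒ fffL   [S ::= f L]
fffL ⇒ fffS   [L ::= S]
fffS ⇒ ffffL   [S ::= f L]
ffffL ⇒ ffffS   [L ::= S]
ffffS ⇒ ffffii   [S ::= i i]

S⇒fL⇒fS⇒ffL⇒ffS⇒fffL⇒fffS⇒ffffL⇒ffffS⇒ffffii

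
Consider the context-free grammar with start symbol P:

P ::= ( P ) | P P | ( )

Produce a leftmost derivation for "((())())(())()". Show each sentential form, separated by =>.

P => PP   [P ::= P P]
PP => PPP   [P ::= P P]
PPP => (P)PP   [P ::= ( P )]
(P)PP => (PP)PP   [P ::= P P]
(PP)PP => ((P)P)PP   [P ::= ( P )]
((P)P)PP => ((())P)PP   [P ::= ( )]
((())P)PP => ((())())PP   [P ::= ( )]
((())())PP => ((())())(P)P   [P ::= ( P )]
((())())(P)P => ((())())(())P   [P ::= ( )]
((())())(())P => ((())())(())()   [P ::= ( )]

P => PP => PPP => (P)PP => (PP)PP => ((P)P)PP => ((())P)PP => ((())())PP => ((())())(P)P => ((())())(())P => ((())())(())()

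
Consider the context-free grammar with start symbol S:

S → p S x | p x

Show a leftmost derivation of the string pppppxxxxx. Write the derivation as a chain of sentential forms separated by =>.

S => pSx => ppSxx => pppSxxx => ppppSxxxx => pppppxxxxx

S => pSx   [S → p S x]
pSx => ppSxx   [S → p S x]
ppSxx => pppSxxx   [S → p S x]
pppSxxx => ppppSxxxx   [S → p S x]
ppppSxxxx => pppppxxxxx   [S → p x]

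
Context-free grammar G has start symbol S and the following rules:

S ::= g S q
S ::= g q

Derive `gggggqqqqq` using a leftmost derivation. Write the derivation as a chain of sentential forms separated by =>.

S => gSq   [S ::= g S q]
gSq => ggSqq   [S ::= g S q]
ggSqq => gggSqqq   [S ::= g S q]
gggSqqq => ggggSqqqq   [S ::= g S q]
ggggSqqqq => gggggqqqqq   [S ::= g q]

S => gSq => ggSqq => gggSqqq => ggggSqqqq => gggggqqqqq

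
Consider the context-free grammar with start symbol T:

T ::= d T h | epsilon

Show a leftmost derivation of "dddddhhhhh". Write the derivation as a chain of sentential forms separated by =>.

T=>dTh=>ddThh=>dddThhh=>ddddThhhh=>dddddThhhhh=>dddddhhhhh

T => dTh   [T ::= d T h]
dTh => ddThh   [T ::= d T h]
ddThh => dddThhh   [T ::= d T h]
dddThhh => ddddThhhh   [T ::= d T h]
ddddThhhh => dddddThhhhh   [T ::= d T h]
dddddThhhhh => dddddhhhhh   [T ::= epsilon]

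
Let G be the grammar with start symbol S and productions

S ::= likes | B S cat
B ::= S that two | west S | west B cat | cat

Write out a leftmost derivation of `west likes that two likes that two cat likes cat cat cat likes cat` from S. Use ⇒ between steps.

S ⇒ B S cat   [S ::= B S cat]
B S cat ⇒ west S S cat   [B ::= west S]
west S S cat ⇒ west B S cat S cat   [S ::= B S cat]
west B S cat S cat ⇒ west S that two S cat S cat   [B ::= S that two]
west S that two S cat S cat ⇒ west likes that two S cat S cat   [S ::= likes]
west likes that two S cat S cat ⇒ west likes that two B S cat cat S cat   [S ::= B S cat]
west likes that two B S cat cat S cat ⇒ west likes that two S that two S cat cat S cat   [B ::= S that two]
west likes that two S that two S cat cat S cat ⇒ west likes that two likes that two S cat cat S cat   [S ::= likes]
west likes that two likes that two S cat cat S cat ⇒ west likes that two likes that two B S cat cat cat S cat   [S ::= B S cat]
west likes that two likes that two B S cat cat cat S cat ⇒ west likes that two likes that two cat S cat cat cat S cat   [B ::= cat]
west likes that two likes that two cat S cat cat cat S cat ⇒ west likes that two likes that two cat likes cat cat cat S cat   [S ::= likes]
west likes that two likes that two cat likes cat cat cat S cat ⇒ west likes that two likes that two cat likes cat cat cat likes cat   [S ::= likes]

S ⇒ B S cat ⇒ west S S cat ⇒ west B S cat S cat ⇒ west S that two S cat S cat ⇒ west likes that two S cat S cat ⇒ west likes that two B S cat cat S cat ⇒ west likes that two S that two S cat cat S cat ⇒ west likes that two likes that two S cat cat S cat ⇒ west likes that two likes that two B S cat cat cat S cat ⇒ west likes that two likes that two cat S cat cat cat S cat ⇒ west likes that two likes that two cat likes cat cat cat S cat ⇒ west likes that two likes that two cat likes cat cat cat likes cat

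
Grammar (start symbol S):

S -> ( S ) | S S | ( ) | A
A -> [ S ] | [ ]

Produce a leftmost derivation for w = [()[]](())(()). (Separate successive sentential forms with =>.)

S => SS   [S -> S S]
SS => SSS   [S -> S S]
SSS => ASS   [S -> A]
ASS => [S]SS   [A -> [ S ]]
[S]SS => [SS]SS   [S -> S S]
[SS]SS => [()S]SS   [S -> ( )]
[()S]SS => [()A]SS   [S -> A]
[()A]SS => [()[]]SS   [A -> [ ]]
[()[]]SS => [()[]](S)S   [S -> ( S )]
[()[]](S)S => [()[]](())S   [S -> ( )]
[()[]](())S => [()[]](())(S)   [S -> ( S )]
[()[]](())(S) => [()[]](())(())   [S -> ( )]

S => SS => SSS => ASS => [S]SS => [SS]SS => [()S]SS => [()A]SS => [()[]]SS => [()[]](S)S => [()[]](())S => [()[]](())(S) => [()[]](())(())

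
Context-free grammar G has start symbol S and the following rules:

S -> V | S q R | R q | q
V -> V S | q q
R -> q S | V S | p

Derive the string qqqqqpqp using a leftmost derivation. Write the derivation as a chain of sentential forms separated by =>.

S => SqR => SqRqR => VqRqR => VSqRqR => VSSqRqR => qqSSqRqR => qqqSqRqR => qqqqqRqR => qqqqqpqR => qqqqqpqp

S => SqR   [S -> S q R]
SqR => SqRqR   [S -> S q R]
SqRqR => VqRqR   [S -> V]
VqRqR => VSqRqR   [V -> V S]
VSqRqR => VSSqRqR   [V -> V S]
VSSqRqR => qqSSqRqR   [V -> q q]
qqSSqRqR => qqqSqRqR   [S -> q]
qqqSqRqR => qqqqqRqR   [S -> q]
qqqqqRqR => qqqqqpqR   [R -> p]
qqqqqpqR => qqqqqpqp   [R -> p]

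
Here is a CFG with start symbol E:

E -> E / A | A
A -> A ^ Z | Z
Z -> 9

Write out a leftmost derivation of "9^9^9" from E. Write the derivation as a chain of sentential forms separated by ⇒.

E ⇒ A   [E -> A]
A ⇒ A^Z   [A -> A ^ Z]
A^Z ⇒ A^Z^Z   [A -> A ^ Z]
A^Z^Z ⇒ Z^Z^Z   [A -> Z]
Z^Z^Z ⇒ 9^Z^Z   [Z -> 9]
9^Z^Z ⇒ 9^9^Z   [Z -> 9]
9^9^Z ⇒ 9^9^9   [Z -> 9]

E⇒A⇒A^Z⇒A^Z^Z⇒Z^Z^Z⇒9^Z^Z⇒9^9^Z⇒9^9^9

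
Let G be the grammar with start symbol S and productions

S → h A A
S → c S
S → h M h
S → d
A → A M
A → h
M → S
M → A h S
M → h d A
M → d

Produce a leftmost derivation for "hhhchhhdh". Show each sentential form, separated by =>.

S => hMh => hAhSh => hhhSh => hhhcSh => hhhchAAh => hhhchhAh => hhhchhAMh => hhhchhhMh => hhhchhhdh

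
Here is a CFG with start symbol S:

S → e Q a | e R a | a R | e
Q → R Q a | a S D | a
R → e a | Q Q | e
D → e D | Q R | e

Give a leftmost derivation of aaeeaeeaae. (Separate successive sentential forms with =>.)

S => aR   [S → a R]
aR => aQQ   [R → Q Q]
aQQ => aaSDQ   [Q → a S D]
aaSDQ => aaeDQ   [S → e]
aaeDQ => aaeeQ   [D → e]
aaeeQ => aaeeaSD   [Q → a S D]
aaeeaSD => aaeeaeRaD   [S → e R a]
aaeeaeRaD => aaeeaeeaaD   [R → e a]
aaeeaeeaaD => aaeeaeeaae   [D → e]

S => aR => aQQ => aaSDQ => aaeDQ => aaeeQ => aaeeaSD => aaeeaeRaD => aaeeaeeaaD => aaeeaeeaae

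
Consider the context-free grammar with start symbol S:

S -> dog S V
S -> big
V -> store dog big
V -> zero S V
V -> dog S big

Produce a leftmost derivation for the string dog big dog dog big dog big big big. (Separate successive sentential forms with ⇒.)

S ⇒ dog S V   [S -> dog S V]
dog S V ⇒ dog big V   [S -> big]
dog big V ⇒ dog big dog S big   [V -> dog S big]
dog big dog S big ⇒ dog big dog dog S V big   [S -> dog S V]
dog big dog dog S V big ⇒ dog big dog dog big V big   [S -> big]
dog big dog dog big V big ⇒ dog big dog dog big dog S big big   [V -> dog S big]
dog big dog dog big dog S big big ⇒ dog big dog dog big dog big big big   [S -> big]

S ⇒ dog S V ⇒ dog big V ⇒ dog big dog S big ⇒ dog big dog dog S V big ⇒ dog big dog dog big V big ⇒ dog big dog dog big dog S big big ⇒ dog big dog dog big dog big big big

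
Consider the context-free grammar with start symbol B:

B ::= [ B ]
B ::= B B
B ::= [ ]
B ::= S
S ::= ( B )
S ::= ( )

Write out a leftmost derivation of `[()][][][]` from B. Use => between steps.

B => BB => BBB => [B]BB => [S]BB => [()]BB => [()][]B => [()][]BB => [()][][]B => [()][][][]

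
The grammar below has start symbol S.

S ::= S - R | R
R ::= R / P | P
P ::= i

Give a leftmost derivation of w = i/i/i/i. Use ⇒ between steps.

S⇒R⇒R/P⇒R/P/P⇒R/P/P/P⇒P/P/P/P⇒i/P/P/P⇒i/i/P/P⇒i/i/i/P⇒i/i/i/i

S ⇒ R   [S ::= R]
R ⇒ R/P   [R ::= R / P]
R/P ⇒ R/P/P   [R ::= R / P]
R/P/P ⇒ R/P/P/P   [R ::= R / P]
R/P/P/P ⇒ P/P/P/P   [R ::= P]
P/P/P/P ⇒ i/P/P/P   [P ::= i]
i/P/P/P ⇒ i/i/P/P   [P ::= i]
i/i/P/P ⇒ i/i/i/P   [P ::= i]
i/i/i/P ⇒ i/i/i/i   [P ::= i]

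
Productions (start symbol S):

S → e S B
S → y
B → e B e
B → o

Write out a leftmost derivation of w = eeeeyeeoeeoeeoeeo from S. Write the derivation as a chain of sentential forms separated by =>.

S=>eSB=>eeSBB=>eeeSBBB=>eeeeSBBBB=>eeeeyBBBB=>eeeeyeBeBBB=>eeeeyeeBeeBBB=>eeeeyeeoeeBBB=>eeeeyeeoeeoBB=>eeeeyeeoeeoeBeB=>eeeeyeeoeeoeeBeeB=>eeeeyeeoeeoeeoeeB=>eeeeyeeoeeoeeoeeo

S => eSB   [S → e S B]
eSB => eeSBB   [S → e S B]
eeSBB => eeeSBBB   [S → e S B]
eeeSBBB => eeeeSBBBB   [S → e S B]
eeeeSBBBB => eeeeyBBBB   [S → y]
eeeeyBBBB => eeeeyeBeBBB   [B → e B e]
eeeeyeBeBBB => eeeeyeeBeeBBB   [B → e B e]
eeeeyeeBeeBBB => eeeeyeeoeeBBB   [B → o]
eeeeyeeoeeBBB => eeeeyeeoeeoBB   [B → o]
eeeeyeeoeeoBB => eeeeyeeoeeoeBeB   [B → e B e]
eeeeyeeoeeoeBeB => eeeeyeeoeeoeeBeeB   [B → e B e]
eeeeyeeoeeoeeBeeB => eeeeyeeoeeoeeoeeB   [B → o]
eeeeyeeoeeoeeoeeB => eeeeyeeoeeoeeoeeo   [B → o]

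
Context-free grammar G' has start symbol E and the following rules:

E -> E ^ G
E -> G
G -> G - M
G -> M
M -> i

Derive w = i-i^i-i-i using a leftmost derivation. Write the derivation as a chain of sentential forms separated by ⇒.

E⇒E^G⇒G^G⇒G-M^G⇒M-M^G⇒i-M^G⇒i-i^G⇒i-i^G-M⇒i-i^G-M-M⇒i-i^M-M-M⇒i-i^i-M-M⇒i-i^i-i-M⇒i-i^i-i-i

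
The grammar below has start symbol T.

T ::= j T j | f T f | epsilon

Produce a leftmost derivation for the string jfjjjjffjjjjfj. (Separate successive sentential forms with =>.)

T => jTj => jfTfj => jfjTjfj => jfjjTjjfj => jfjjjTjjjfj => jfjjjjTjjjjfj => jfjjjjfTfjjjjfj => jfjjjjffjjjjfj

T => jTj   [T ::= j T j]
jTj => jfTfj   [T ::= f T f]
jfTfj => jfjTjfj   [T ::= j T j]
jfjTjfj => jfjjTjjfj   [T ::= j T j]
jfjjTjjfj => jfjjjTjjjfj   [T ::= j T j]
jfjjjTjjjfj => jfjjjjTjjjjfj   [T ::= j T j]
jfjjjjTjjjjfj => jfjjjjfTfjjjjfj   [T ::= f T f]
jfjjjjfTfjjjjfj => jfjjjjffjjjjfj   [T ::= epsilon]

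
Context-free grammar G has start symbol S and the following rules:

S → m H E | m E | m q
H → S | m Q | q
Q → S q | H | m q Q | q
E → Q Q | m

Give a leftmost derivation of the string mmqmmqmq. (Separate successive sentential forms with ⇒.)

S ⇒ mE ⇒ mQQ ⇒ mmqQQ ⇒ mmqSqQ ⇒ mmqmEqQ ⇒ mmqmmqQ ⇒ mmqmmqH ⇒ mmqmmqS ⇒ mmqmmqmq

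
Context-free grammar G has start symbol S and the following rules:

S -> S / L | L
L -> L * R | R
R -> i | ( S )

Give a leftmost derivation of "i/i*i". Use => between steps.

S => S/L => L/L => R/L => i/L => i/L*R => i/R*R => i/i*R => i/i*i

S => S/L   [S -> S / L]
S/L => L/L   [S -> L]
L/L => R/L   [L -> R]
R/L => i/L   [R -> i]
i/L => i/L*R   [L -> L * R]
i/L*R => i/R*R   [L -> R]
i/R*R => i/i*R   [R -> i]
i/i*R => i/i*i   [R -> i]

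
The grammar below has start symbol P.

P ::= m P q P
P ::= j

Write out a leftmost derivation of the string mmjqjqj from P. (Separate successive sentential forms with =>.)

P => mPqP => mmPqPqP => mmjqPqP => mmjqjqP => mmjqjqj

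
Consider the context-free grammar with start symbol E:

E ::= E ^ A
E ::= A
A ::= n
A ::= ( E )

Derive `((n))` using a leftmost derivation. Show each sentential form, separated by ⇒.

E ⇒ A   [E ::= A]
A ⇒ (E)   [A ::= ( E )]
(E) ⇒ (A)   [E ::= A]
(A) ⇒ ((E))   [A ::= ( E )]
((E)) ⇒ ((A))   [E ::= A]
((A)) ⇒ ((n))   [A ::= n]

E ⇒ A ⇒ (E) ⇒ (A) ⇒ ((E)) ⇒ ((A)) ⇒ ((n))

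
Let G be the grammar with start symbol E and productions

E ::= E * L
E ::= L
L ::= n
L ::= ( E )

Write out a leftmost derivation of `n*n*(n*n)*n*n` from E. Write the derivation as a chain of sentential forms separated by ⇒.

E⇒E*L⇒E*L*L⇒E*L*L*L⇒E*L*L*L*L⇒L*L*L*L*L⇒n*L*L*L*L⇒n*n*L*L*L⇒n*n*(E)*L*L⇒n*n*(E*L)*L*L⇒n*n*(L*L)*L*L⇒n*n*(n*L)*L*L⇒n*n*(n*n)*L*L⇒n*n*(n*n)*n*L⇒n*n*(n*n)*n*n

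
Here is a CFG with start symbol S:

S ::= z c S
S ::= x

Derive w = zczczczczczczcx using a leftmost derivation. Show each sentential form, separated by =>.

S => zcS => zczcS => zczczcS => zczczczcS => zczczczczcS => zczczczczczcS => zczczczczczczcS => zczczczczczczcx

S => zcS   [S ::= z c S]
zcS => zczcS   [S ::= z c S]
zczcS => zczczcS   [S ::= z c S]
zczczcS => zczczczcS   [S ::= z c S]
zczczczcS => zczczczczcS   [S ::= z c S]
zczczczczcS => zczczczczczcS   [S ::= z c S]
zczczczczczcS => zczczczczczczcS   [S ::= z c S]
zczczczczczczcS => zczczczczczczcx   [S ::= x]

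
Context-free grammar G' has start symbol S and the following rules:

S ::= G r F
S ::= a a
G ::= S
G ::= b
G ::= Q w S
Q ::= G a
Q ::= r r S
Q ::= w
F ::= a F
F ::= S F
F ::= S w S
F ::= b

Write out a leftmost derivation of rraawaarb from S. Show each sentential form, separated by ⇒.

S ⇒ GrF ⇒ QwSrF ⇒ rrSwSrF ⇒ rraawSrF ⇒ rraawaarF ⇒ rraawaarb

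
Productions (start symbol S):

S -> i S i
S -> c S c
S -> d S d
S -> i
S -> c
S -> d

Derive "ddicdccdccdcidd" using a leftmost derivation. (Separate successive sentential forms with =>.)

S=>dSd=>ddSdd=>ddiSidd=>ddicScidd=>ddicdSdcidd=>ddicdcScdcidd=>ddicdccSccdcidd=>ddicdccdccdcidd

S => dSd   [S -> d S d]
dSd => ddSdd   [S -> d S d]
ddSdd => ddiSidd   [S -> i S i]
ddiSidd => ddicScidd   [S -> c S c]
ddicScidd => ddicdSdcidd   [S -> d S d]
ddicdSdcidd => ddicdcScdcidd   [S -> c S c]
ddicdcScdcidd => ddicdccSccdcidd   [S -> c S c]
ddicdccSccdcidd => ddicdccdccdcidd   [S -> d]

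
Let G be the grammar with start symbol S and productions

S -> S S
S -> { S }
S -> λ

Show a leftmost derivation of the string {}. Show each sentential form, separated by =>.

S => SS => SSS => {S}SS => {}SS => {}S => {}

S => SS   [S -> S S]
SS => SSS   [S -> S S]
SSS => {S}SS   [S -> { S }]
{S}SS => {}SS   [S -> λ]
{}SS => {}S   [S -> λ]
{}S => {}   [S -> λ]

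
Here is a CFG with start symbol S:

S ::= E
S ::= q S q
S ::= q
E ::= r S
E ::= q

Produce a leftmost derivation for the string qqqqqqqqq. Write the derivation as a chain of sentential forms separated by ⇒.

S ⇒ qSq   [S ::= q S q]
qSq ⇒ qqSqq   [S ::= q S q]
qqSqq ⇒ qqqSqqq   [S ::= q S q]
qqqSqqq ⇒ qqqqSqqqq   [S ::= q S q]
qqqqSqqqq ⇒ qqqqEqqqq   [S ::= E]
qqqqEqqqq ⇒ qqqqqqqqq   [E ::= q]

S ⇒ qSq ⇒ qqSqq ⇒ qqqSqqq ⇒ qqqqSqqqq ⇒ qqqqEqqqq ⇒ qqqqqqqqq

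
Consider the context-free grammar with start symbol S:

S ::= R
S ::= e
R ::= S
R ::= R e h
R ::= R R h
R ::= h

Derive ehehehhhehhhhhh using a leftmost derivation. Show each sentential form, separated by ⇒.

S ⇒ R ⇒ RRh ⇒ RRhRh ⇒ RRhRhRh ⇒ RRhRhRhRh ⇒ SRhRhRhRh ⇒ eRhRhRhRh ⇒ eRehhRhRhRh ⇒ eRehehhRhRhRh ⇒ ehehehhRhRhRh ⇒ ehehehhRehhRhRh ⇒ ehehehhhehhRhRh ⇒ ehehehhhehhhhRh ⇒ ehehehhhehhhhhh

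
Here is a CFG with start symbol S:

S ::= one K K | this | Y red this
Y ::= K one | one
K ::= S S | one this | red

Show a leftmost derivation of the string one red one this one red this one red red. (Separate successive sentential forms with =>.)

S => one K K => one red K => one red S S => one red Y red this S => one red K one red this S => one red one this one red this S => one red one this one red this one K K => one red one this one red this one red K => one red one this one red this one red red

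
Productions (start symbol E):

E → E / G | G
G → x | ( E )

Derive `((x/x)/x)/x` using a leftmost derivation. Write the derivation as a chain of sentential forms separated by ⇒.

E ⇒ E/G ⇒ G/G ⇒ (E)/G ⇒ (E/G)/G ⇒ (G/G)/G ⇒ ((E)/G)/G ⇒ ((E/G)/G)/G ⇒ ((G/G)/G)/G ⇒ ((x/G)/G)/G ⇒ ((x/x)/G)/G ⇒ ((x/x)/x)/G ⇒ ((x/x)/x)/x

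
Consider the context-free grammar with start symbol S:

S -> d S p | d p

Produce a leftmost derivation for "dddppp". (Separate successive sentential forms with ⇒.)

S ⇒ dSp ⇒ ddSpp ⇒ dddppp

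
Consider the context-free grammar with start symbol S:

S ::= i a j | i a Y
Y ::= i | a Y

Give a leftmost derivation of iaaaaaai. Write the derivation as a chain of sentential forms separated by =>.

S => iaY => iaaY => iaaaY => iaaaaY => iaaaaaY => iaaaaaaY => iaaaaaai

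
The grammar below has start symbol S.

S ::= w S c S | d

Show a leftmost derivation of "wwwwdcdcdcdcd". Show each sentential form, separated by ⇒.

S ⇒ wScS   [S ::= w S c S]
wScS ⇒ wwScScS   [S ::= w S c S]
wwScScS ⇒ wwwScScScS   [S ::= w S c S]
wwwScScScS ⇒ wwwwScScScScS   [S ::= w S c S]
wwwwScScScScS ⇒ wwwwdcScScScS   [S ::= d]
wwwwdcScScScS ⇒ wwwwdcdcScScS   [S ::= d]
wwwwdcdcScScS ⇒ wwwwdcdcdcScS   [S ::= d]
wwwwdcdcdcScS ⇒ wwwwdcdcdcdcS   [S ::= d]
wwwwdcdcdcdcS ⇒ wwwwdcdcdcdcd   [S ::= d]

S⇒wScS⇒wwScScS⇒wwwScScScS⇒wwwwScScScScS⇒wwwwdcScScScS⇒wwwwdcdcScScS⇒wwwwdcdcdcScS⇒wwwwdcdcdcdcS⇒wwwwdcdcdcdcd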